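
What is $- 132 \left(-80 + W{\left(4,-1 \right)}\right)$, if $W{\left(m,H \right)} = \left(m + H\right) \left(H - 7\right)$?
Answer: $13728$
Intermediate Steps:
$W{\left(m,H \right)} = \left(-7 + H\right) \left(H + m\right)$ ($W{\left(m,H \right)} = \left(H + m\right) \left(-7 + H\right) = \left(-7 + H\right) \left(H + m\right)$)
$- 132 \left(-80 + W{\left(4,-1 \right)}\right) = - 132 \left(-80 - \left(25 - 1\right)\right) = - 132 \left(-80 + \left(1 + 7 - 28 - 4\right)\right) = - 132 \left(-80 - 24\right) = \left(-132\right) \left(-104\right) = 13728$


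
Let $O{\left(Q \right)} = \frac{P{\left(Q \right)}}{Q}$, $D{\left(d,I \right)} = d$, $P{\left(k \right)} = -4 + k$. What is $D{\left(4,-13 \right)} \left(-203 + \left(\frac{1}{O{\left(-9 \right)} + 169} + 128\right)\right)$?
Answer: $- \frac{230082}{767} \approx -299.98$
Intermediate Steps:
$O{\left(Q \right)} = \frac{-4 + Q}{Q}$
$D{\left(4,-13 \right)} \left(-203 + \left(\frac{1}{O{\left(-9 \right)} + 169} + 128\right)\right) = 4 \left(-203 + \left(\frac{1}{\frac{-4 - 9}{-9} + 169} + 128\right)\right) = 4 \left(-203 + \left(\frac{1}{\left(- \frac{1}{9}\right) \left(-13\right) + 169} + 128\right)\right) = 4 \left(-203 + \left(\frac{1}{\frac{13}{9} + 169} + 128\right)\right) = 4 \left(-203 + \left(\frac{1}{\frac{1534}{9}} + 128\right)\right) = 4 \left(-203 + \left(\frac{9}{1534} + 128\right)\right) = 4 \left(-203 + \frac{196361}{1534}\right) = 4 \left(- \frac{115041}{1534}\right) = - \frac{230082}{767}$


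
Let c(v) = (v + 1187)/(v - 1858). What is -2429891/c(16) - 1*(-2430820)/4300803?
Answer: 6416597231277242/1724622003 ≈ 3.7206e+6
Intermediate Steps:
c(v) = (1187 + v)/(-1858 + v)
-2429891/c(16) - 1*(-2430820)/4300803 = -2429891*(-1858 + 16)/(1187 + 16) - 1*(-2430820)/4300803 = -2429891/(1203/(-1842)) + 2430820*(1/4300803) = -2429891/((-1/1842*1203)) + 2430820/4300803 = -2429891/(-401/614) + 2430820/4300803 = -2429891*(-614/401) + 2430820/4300803 = 1491953074/401 + 2430820/4300803 = 6416597231277242/1724622003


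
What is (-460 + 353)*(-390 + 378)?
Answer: 1284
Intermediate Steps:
(-460 + 353)*(-390 + 378) = -107*(-12) = 1284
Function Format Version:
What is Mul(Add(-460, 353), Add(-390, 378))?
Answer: 1284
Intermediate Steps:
Mul(Add(-460, 353), Add(-390, 378)) = Mul(-107, -12) = 1284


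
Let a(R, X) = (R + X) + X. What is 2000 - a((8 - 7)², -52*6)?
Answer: 2623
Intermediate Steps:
a(R, X) = R + 2*X
2000 - a((8 - 7)², -52*6) = 2000 - ((8 - 7)² + 2*(-52*6)) = 2000 - (1² + 2*(-312)) = 2000 - (1 - 624) = 2000 - 1*(-623) = 2000 + 623 = 2623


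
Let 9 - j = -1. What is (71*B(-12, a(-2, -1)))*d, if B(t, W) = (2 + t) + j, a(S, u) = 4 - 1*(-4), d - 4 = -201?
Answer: 0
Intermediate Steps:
j = 10 (j = 9 - 1*(-1) = 9 + 1 = 10)
d = -197 (d = 4 - 201 = -197)
a(S, u) = 8 (a(S, u) = 4 + 4 = 8)
B(t, W) = 12 + t (B(t, W) = (2 + t) + 10 = 12 + t)
(71*B(-12, a(-2, -1)))*d = (71*(12 - 12))*(-197) = (71*0)*(-197) = 0*(-197) = 0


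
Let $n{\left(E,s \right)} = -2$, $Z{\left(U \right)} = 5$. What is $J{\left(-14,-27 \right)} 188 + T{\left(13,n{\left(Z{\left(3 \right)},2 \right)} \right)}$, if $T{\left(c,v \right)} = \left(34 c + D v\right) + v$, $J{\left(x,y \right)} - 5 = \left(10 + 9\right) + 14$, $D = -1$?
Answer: $7586$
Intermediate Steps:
$J{\left(x,y \right)} = 38$ ($J{\left(x,y \right)} = 5 + \left(\left(10 + 9\right) + 14\right) = 5 + \left(19 + 14\right) = 5 + 33 = 38$)
$T{\left(c,v \right)} = 34 c$ ($T{\left(c,v \right)} = \left(34 c - v\right) + v = \left(- v + 34 c\right) + v = 34 c$)
$J{\left(-14,-27 \right)} 188 + T{\left(13,n{\left(Z{\left(3 \right)},2 \right)} \right)} = 38 \cdot 188 + 34 \cdot 13 = 7144 + 442 = 7586$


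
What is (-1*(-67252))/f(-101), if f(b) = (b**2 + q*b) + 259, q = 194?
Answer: -33626/4567 ≈ -7.3628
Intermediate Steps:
f(b) = 259 + b**2 + 194*b (f(b) = (b**2 + 194*b) + 259 = 259 + b**2 + 194*b)
(-1*(-67252))/f(-101) = (-1*(-67252))/(259 + (-101)**2 + 194*(-101)) = 67252/(259 + 10201 - 19594) = 67252/(-9134) = 67252*(-1/9134) = -33626/4567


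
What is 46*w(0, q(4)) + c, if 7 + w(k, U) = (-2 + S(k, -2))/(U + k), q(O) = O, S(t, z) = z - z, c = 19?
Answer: -326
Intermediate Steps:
S(t, z) = 0
w(k, U) = -7 - 2/(U + k) (w(k, U) = -7 + (-2 + 0)/(U + k) = -7 - 2/(U + k))
46*w(0, q(4)) + c = 46*((-2 - 7*4 - 7*0)/(4 + 0)) + 19 = 46*((-2 - 28 + 0)/4) + 19 = 46*((¼)*(-30)) + 19 = 46*(-15/2) + 19 = -345 + 19 = -326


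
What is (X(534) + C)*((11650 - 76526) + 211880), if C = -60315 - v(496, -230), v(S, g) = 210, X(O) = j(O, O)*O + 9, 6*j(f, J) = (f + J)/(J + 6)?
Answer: -399159814196/45 ≈ -8.8702e+9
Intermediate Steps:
j(f, J) = (J + f)/(6*(6 + J)) (j(f, J) = ((f + J)/(J + 6))/6 = ((J + f)/(6 + J))/6 = (J + f)/(6*(6 + J)))
X(O) = 9 + O²/(3*(6 + O)) (X(O) = ((O + O)/(6*(6 + O)))*O + 9 = ((2*O)/(6*(6 + O)))*O + 9 = (O/(3*(6 + O)))*O + 9 = O²/(3*(6 + O)) + 9 = 9 + O²/(3*(6 + O)))
C = -60525 (C = -60315 - 1*210 = -60315 - 210 = -60525)
(X(534) + C)*((11650 - 76526) + 211880) = ((162 + 534² + 27*534)/(3*(6 + 534)) - 60525)*((11650 - 76526) + 211880) = ((⅓)*(162 + 285156 + 14418)/540 - 60525)*(-64876 + 211880) = ((⅓)*(1/540)*299736 - 60525)*147004 = (8326/45 - 60525)*147004 = -2715299/45*147004 = -399159814196/45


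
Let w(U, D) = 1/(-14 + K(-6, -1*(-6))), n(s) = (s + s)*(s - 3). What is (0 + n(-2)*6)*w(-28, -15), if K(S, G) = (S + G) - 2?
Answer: -15/2 ≈ -7.5000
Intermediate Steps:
n(s) = 2*s*(-3 + s) (n(s) = (2*s)*(-3 + s) = 2*s*(-3 + s))
K(S, G) = -2 + G + S (K(S, G) = (G + S) - 2 = -2 + G + S)
w(U, D) = -1/16 (w(U, D) = 1/(-14 + (-2 - 1*(-6) - 6)) = 1/(-14 + (-2 + 6 - 6)) = 1/(-14 - 2) = 1/(-16) = -1/16)
(0 + n(-2)*6)*w(-28, -15) = (0 + (2*(-2)*(-3 - 2))*6)*(-1/16) = (0 + (2*(-2)*(-5))*6)*(-1/16) = (0 + 20*6)*(-1/16) = (0 + 120)*(-1/16) = 120*(-1/16) = -15/2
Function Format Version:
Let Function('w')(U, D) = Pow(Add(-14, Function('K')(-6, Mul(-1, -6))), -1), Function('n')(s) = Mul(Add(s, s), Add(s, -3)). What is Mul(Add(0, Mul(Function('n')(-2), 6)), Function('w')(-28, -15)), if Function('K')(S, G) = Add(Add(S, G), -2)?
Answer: Rational(-15, 2) ≈ -7.5000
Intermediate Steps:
Function('n')(s) = Mul(2, s, Add(-3, s)) (Function('n')(s) = Mul(Mul(2, s), Add(-3, s)) = Mul(2, s, Add(-3, s)))
Function('K')(S, G) = Add(-2, G, S) (Function('K')(S, G) = Add(Add(G, S), -2) = Add(-2, G, S))
Function('w')(U, D) = Rational(-1, 16) (Function('w')(U, D) = Pow(Add(-14, Add(-2, Mul(-1, -6), -6)), -1) = Pow(Add(-14, Add(-2, 6, -6)), -1) = Pow(Add(-14, -2), -1) = Pow(-16, -1) = Rational(-1, 16))
Mul(Add(0, Mul(Function('n')(-2), 6)), Function('w')(-28, -15)) = Mul(Add(0, Mul(Mul(2, -2, Add(-3, -2)), 6)), Rational(-1, 16)) = Mul(Add(0, Mul(Mul(2, -2, -5), 6)), Rational(-1, 16)) = Mul(Add(0, Mul(20, 6)), Rational(-1, 16)) = Mul(Add(0, 120), Rational(-1, 16)) = Mul(120, Rational(-1, 16)) = Rational(-15, 2)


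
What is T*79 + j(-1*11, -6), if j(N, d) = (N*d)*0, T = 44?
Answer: 3476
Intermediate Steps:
j(N, d) = 0
T*79 + j(-1*11, -6) = 44*79 + 0 = 3476 + 0 = 3476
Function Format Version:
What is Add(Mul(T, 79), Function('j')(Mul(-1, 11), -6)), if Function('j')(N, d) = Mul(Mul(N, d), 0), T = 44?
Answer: 3476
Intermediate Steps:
Function('j')(N, d) = 0
Add(Mul(T, 79), Function('j')(Mul(-1, 11), -6)) = Add(Mul(44, 79), 0) = Add(3476, 0) = 3476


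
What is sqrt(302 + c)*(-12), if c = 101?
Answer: -12*sqrt(403) ≈ -240.90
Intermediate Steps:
sqrt(302 + c)*(-12) = sqrt(302 + 101)*(-12) = sqrt(403)*(-12) = -12*sqrt(403)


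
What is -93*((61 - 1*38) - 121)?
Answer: 9114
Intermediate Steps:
-93*((61 - 1*38) - 121) = -93*((61 - 38) - 121) = -93*(23 - 121) = -93*(-98) = 9114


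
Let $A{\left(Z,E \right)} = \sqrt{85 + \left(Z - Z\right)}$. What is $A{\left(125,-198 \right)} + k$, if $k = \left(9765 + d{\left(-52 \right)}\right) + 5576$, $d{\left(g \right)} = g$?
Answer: $15289 + \sqrt{85} \approx 15298.0$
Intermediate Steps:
$A{\left(Z,E \right)} = \sqrt{85}$ ($A{\left(Z,E \right)} = \sqrt{85 + 0} = \sqrt{85}$)
$k = 15289$ ($k = \left(9765 - 52\right) + 5576 = 9713 + 5576 = 15289$)
$A{\left(125,-198 \right)} + k = \sqrt{85} + 15289 = 15289 + \sqrt{85}$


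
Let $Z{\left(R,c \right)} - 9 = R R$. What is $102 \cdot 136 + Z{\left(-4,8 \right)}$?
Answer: $13897$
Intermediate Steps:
$Z{\left(R,c \right)} = 9 + R^{2}$ ($Z{\left(R,c \right)} = 9 + R R = 9 + R^{2}$)
$102 \cdot 136 + Z{\left(-4,8 \right)} = 102 \cdot 136 + \left(9 + \left(-4\right)^{2}\right) = 13872 + \left(9 + 16\right) = 13872 + 25 = 13897$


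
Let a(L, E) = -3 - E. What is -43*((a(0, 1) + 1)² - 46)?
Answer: 1591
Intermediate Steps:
-43*((a(0, 1) + 1)² - 46) = -43*(((-3 - 1*1) + 1)² - 46) = -43*(((-3 - 1) + 1)² - 46) = -43*((-4 + 1)² - 46) = -43*((-3)² - 46) = -43*(9 - 46) = -43*(-37) = 1591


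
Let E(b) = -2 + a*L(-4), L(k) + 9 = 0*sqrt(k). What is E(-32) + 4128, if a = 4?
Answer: 4090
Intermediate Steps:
L(k) = -9 (L(k) = -9 + 0*sqrt(k) = -9 + 0 = -9)
E(b) = -38 (E(b) = -2 + 4*(-9) = -2 - 36 = -38)
E(-32) + 4128 = -38 + 4128 = 4090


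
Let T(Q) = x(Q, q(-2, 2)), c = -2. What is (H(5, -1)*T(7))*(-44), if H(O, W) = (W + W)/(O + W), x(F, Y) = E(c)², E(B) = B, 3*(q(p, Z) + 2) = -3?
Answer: 88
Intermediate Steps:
q(p, Z) = -3 (q(p, Z) = -2 + (⅓)*(-3) = -2 - 1 = -3)
x(F, Y) = 4 (x(F, Y) = (-2)² = 4)
T(Q) = 4
H(O, W) = 2*W/(O + W) (H(O, W) = (2*W)/(O + W) = 2*W/(O + W))
(H(5, -1)*T(7))*(-44) = ((2*(-1)/(5 - 1))*4)*(-44) = ((2*(-1)/4)*4)*(-44) = ((2*(-1)*(¼))*4)*(-44) = -½*4*(-44) = -2*(-44) = 88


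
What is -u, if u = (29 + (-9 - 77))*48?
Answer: 2736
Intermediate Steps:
u = -2736 (u = (29 - 86)*48 = -57*48 = -2736)
-u = -1*(-2736) = 2736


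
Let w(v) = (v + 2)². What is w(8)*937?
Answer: 93700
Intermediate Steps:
w(v) = (2 + v)²
w(8)*937 = (2 + 8)²*937 = 10²*937 = 100*937 = 93700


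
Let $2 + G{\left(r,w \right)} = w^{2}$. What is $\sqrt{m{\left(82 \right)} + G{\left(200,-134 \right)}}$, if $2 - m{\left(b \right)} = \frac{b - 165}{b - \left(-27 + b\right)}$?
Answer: $\frac{\sqrt{1454685}}{9} \approx 134.01$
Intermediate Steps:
$m{\left(b \right)} = \frac{73}{9} - \frac{b}{27}$ ($m{\left(b \right)} = 2 - \frac{b - 165}{b - \left(-27 + b\right)} = 2 - \frac{-165 + b}{27} = 2 - \left(-165 + b\right) \frac{1}{27} = 2 - \left(- \frac{55}{9} + \frac{b}{27}\right) = \frac{73}{9} - \frac{b}{27}$)
$G{\left(r,w \right)} = -2 + w^{2}$
$\sqrt{m{\left(82 \right)} + G{\left(200,-134 \right)}} = \sqrt{\left(\frac{73}{9} - \frac{82}{27}\right) - \left(2 - \left(-134\right)^{2}\right)} = \sqrt{\left(\frac{73}{9} - \frac{82}{27}\right) + \left(-2 + 17956\right)} = \sqrt{\frac{137}{27} + 17954} = \sqrt{\frac{484895}{27}} = \frac{\sqrt{1454685}}{9}$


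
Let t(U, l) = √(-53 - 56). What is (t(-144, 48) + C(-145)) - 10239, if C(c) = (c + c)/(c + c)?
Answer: -10238 + I*√109 ≈ -10238.0 + 10.44*I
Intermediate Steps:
t(U, l) = I*√109 (t(U, l) = √(-109) = I*√109)
C(c) = 1 (C(c) = (2*c)/((2*c)) = (2*c)*(1/(2*c)) = 1)
(t(-144, 48) + C(-145)) - 10239 = (I*√109 + 1) - 10239 = (1 + I*√109) - 10239 = -10238 + I*√109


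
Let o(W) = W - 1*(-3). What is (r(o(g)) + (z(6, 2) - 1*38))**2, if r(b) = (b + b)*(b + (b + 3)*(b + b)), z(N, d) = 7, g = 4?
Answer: 4108729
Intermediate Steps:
o(W) = 3 + W (o(W) = W + 3 = 3 + W)
r(b) = 2*b*(b + 2*b*(3 + b)) (r(b) = (2*b)*(b + (3 + b)*(2*b)) = (2*b)*(b + 2*b*(3 + b)) = 2*b*(b + 2*b*(3 + b)))
(r(o(g)) + (z(6, 2) - 1*38))**2 = ((3 + 4)**2*(14 + 4*(3 + 4)) + (7 - 1*38))**2 = (7**2*(14 + 4*7) + (7 - 38))**2 = (49*(14 + 28) - 31)**2 = (49*42 - 31)**2 = (2058 - 31)**2 = 2027**2 = 4108729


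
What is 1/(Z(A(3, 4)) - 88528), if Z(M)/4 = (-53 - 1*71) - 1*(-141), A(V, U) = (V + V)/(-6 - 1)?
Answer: -1/88460 ≈ -1.1305e-5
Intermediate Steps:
A(V, U) = -2*V/7 (A(V, U) = (2*V)/(-7) = (2*V)*(-⅐) = -2*V/7)
Z(M) = 68 (Z(M) = 4*((-53 - 1*71) - 1*(-141)) = 4*((-53 - 71) + 141) = 4*(-124 + 141) = 4*17 = 68)
1/(Z(A(3, 4)) - 88528) = 1/(68 - 88528) = 1/(-88460) = -1/88460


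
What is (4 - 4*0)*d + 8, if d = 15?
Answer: 68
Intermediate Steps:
(4 - 4*0)*d + 8 = (4 - 4*0)*15 + 8 = (4 + 0)*15 + 8 = 4*15 + 8 = 60 + 8 = 68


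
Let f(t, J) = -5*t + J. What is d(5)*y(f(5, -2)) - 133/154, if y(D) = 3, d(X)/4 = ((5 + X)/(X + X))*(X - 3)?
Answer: 509/22 ≈ 23.136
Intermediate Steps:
f(t, J) = J - 5*t
d(X) = 2*(-3 + X)*(5 + X)/X (d(X) = 4*(((5 + X)/(X + X))*(X - 3)) = 4*(((5 + X)/((2*X)))*(-3 + X)) = 4*(((5 + X)*(1/(2*X)))*(-3 + X)) = 4*(((5 + X)/(2*X))*(-3 + X)) = 4*((-3 + X)*(5 + X)/(2*X)) = 2*(-3 + X)*(5 + X)/X)
d(5)*y(f(5, -2)) - 133/154 = (4 - 30/5 + 2*5)*3 - 133/154 = (4 - 30*1/5 + 10)*3 - 133*1/154 = (4 - 6 + 10)*3 - 19/22 = 8*3 - 19/22 = 24 - 19/22 = 509/22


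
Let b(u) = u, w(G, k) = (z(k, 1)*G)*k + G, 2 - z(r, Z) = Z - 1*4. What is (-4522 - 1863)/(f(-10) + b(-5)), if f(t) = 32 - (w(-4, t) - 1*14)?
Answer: 1277/31 ≈ 41.194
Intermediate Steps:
z(r, Z) = 6 - Z (z(r, Z) = 2 - (Z - 1*4) = 2 - (Z - 4) = 2 - (-4 + Z) = 2 + (4 - Z) = 6 - Z)
w(G, k) = G + 5*G*k (w(G, k) = ((6 - 1*1)*G)*k + G = ((6 - 1)*G)*k + G = (5*G)*k + G = 5*G*k + G = G + 5*G*k)
f(t) = 50 + 20*t (f(t) = 32 - (-4*(1 + 5*t) - 1*14) = 32 - ((-4 - 20*t) - 14) = 32 - (-18 - 20*t) = 32 + (18 + 20*t) = 50 + 20*t)
(-4522 - 1863)/(f(-10) + b(-5)) = (-4522 - 1863)/((50 + 20*(-10)) - 5) = -6385/((50 - 200) - 5) = -6385/(-150 - 5) = -6385/(-155) = -6385*(-1/155) = 1277/31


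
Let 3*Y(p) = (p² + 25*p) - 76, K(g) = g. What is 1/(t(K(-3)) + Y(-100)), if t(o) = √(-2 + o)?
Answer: 22272/55115821 - 9*I*√5/55115821 ≈ 0.00040409 - 3.6513e-7*I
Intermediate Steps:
Y(p) = -76/3 + p²/3 + 25*p/3 (Y(p) = ((p² + 25*p) - 76)/3 = (-76 + p² + 25*p)/3 = -76/3 + p²/3 + 25*p/3)
1/(t(K(-3)) + Y(-100)) = 1/(√(-2 - 3) + (-76/3 + (⅓)*(-100)² + (25/3)*(-100))) = 1/(√(-5) + (-76/3 + (⅓)*10000 - 2500/3)) = 1/(I*√5 + (-76/3 + 10000/3 - 2500/3)) = 1/(I*√5 + 7424/3) = 1/(7424/3 + I*√5)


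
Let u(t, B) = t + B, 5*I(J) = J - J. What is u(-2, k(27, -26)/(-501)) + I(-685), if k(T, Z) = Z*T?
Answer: -100/167 ≈ -0.59880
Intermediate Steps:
I(J) = 0 (I(J) = (J - J)/5 = (⅕)*0 = 0)
k(T, Z) = T*Z
u(t, B) = B + t
u(-2, k(27, -26)/(-501)) + I(-685) = ((27*(-26))/(-501) - 2) + 0 = (-702*(-1/501) - 2) + 0 = (234/167 - 2) + 0 = -100/167 + 0 = -100/167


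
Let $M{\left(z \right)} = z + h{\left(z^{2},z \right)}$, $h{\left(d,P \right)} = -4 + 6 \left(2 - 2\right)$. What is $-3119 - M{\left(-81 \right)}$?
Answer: $-3034$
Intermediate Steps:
$h{\left(d,P \right)} = -4$ ($h{\left(d,P \right)} = -4 + 6 \left(2 - 2\right) = -4 + 6 \cdot 0 = -4 + 0 = -4$)
$M{\left(z \right)} = -4 + z$ ($M{\left(z \right)} = z - 4 = -4 + z$)
$-3119 - M{\left(-81 \right)} = -3119 - \left(-4 - 81\right) = -3119 - -85 = -3119 + 85 = -3034$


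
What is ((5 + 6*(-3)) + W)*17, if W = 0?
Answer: -221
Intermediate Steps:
((5 + 6*(-3)) + W)*17 = ((5 + 6*(-3)) + 0)*17 = ((5 - 18) + 0)*17 = (-13 + 0)*17 = -13*17 = -221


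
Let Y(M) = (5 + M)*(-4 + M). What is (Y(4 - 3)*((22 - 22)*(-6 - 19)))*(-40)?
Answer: 0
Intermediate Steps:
Y(M) = (-4 + M)*(5 + M)
(Y(4 - 3)*((22 - 22)*(-6 - 19)))*(-40) = ((-20 + (4 - 3) + (4 - 3)²)*((22 - 22)*(-6 - 19)))*(-40) = ((-20 + 1 + 1²)*(0*(-25)))*(-40) = ((-20 + 1 + 1)*0)*(-40) = -18*0*(-40) = 0*(-40) = 0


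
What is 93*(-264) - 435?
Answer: -24987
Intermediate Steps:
93*(-264) - 435 = -24552 - 435 = -24987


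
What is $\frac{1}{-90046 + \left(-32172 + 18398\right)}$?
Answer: $- \frac{1}{103820} \approx -9.6321 \cdot 10^{-6}$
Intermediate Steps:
$\frac{1}{-90046 + \left(-32172 + 18398\right)} = \frac{1}{-90046 - 13774} = \frac{1}{-103820} = - \frac{1}{103820}$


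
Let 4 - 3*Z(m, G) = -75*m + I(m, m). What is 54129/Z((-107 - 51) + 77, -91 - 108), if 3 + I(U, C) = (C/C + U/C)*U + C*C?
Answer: -162387/12467 ≈ -13.025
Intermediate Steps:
I(U, C) = -3 + C² + U*(1 + U/C) (I(U, C) = -3 + ((C/C + U/C)*U + C*C) = -3 + ((1 + U/C)*U + C²) = -3 + (U*(1 + U/C) + C²) = -3 + (C² + U*(1 + U/C)) = -3 + C² + U*(1 + U/C))
Z(m, G) = 7/3 - m²/3 + 73*m/3 (Z(m, G) = 4/3 - (-75*m + (-3 + m + m² + m²/m))/3 = 4/3 - (-75*m + (-3 + m + m² + m))/3 = 4/3 - (-75*m + (-3 + m² + 2*m))/3 = 4/3 - (-3 + m² - 73*m)/3 = 4/3 + (1 - m²/3 + 73*m/3) = 7/3 - m²/3 + 73*m/3)
54129/Z((-107 - 51) + 77, -91 - 108) = 54129/(7/3 - ((-107 - 51) + 77)²/3 + 73*((-107 - 51) + 77)/3) = 54129/(7/3 - (-158 + 77)²/3 + 73*(-158 + 77)/3) = 54129/(7/3 - ⅓*(-81)² + (73/3)*(-81)) = 54129/(7/3 - ⅓*6561 - 1971) = 54129/(7/3 - 2187 - 1971) = 54129/(-12467/3) = 54129*(-3/12467) = -162387/12467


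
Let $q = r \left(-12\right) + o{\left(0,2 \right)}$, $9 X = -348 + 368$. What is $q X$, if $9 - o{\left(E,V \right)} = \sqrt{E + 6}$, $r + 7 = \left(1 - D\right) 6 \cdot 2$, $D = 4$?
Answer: $\frac{3500}{3} - \frac{20 \sqrt{6}}{9} \approx 1161.2$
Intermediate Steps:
$r = -43$ ($r = -7 + \left(1 - 4\right) 6 \cdot 2 = -7 + \left(-3\right) 6 \cdot 2 = -7 - 36 = -43$)
$o{\left(E,V \right)} = 9 - \sqrt{6 + E}$ ($o{\left(E,V \right)} = 9 - \sqrt{E + 6} = 9 - \sqrt{6 + E}$)
$X = \frac{20}{9}$ ($X = \frac{-348 + 368}{9} = \frac{1}{9} \cdot 20 = \frac{20}{9} \approx 2.2222$)
$q = 525 - \sqrt{6}$ ($q = \left(-43\right) \left(-12\right) + \left(9 - \sqrt{6 + 0}\right) = 516 + \left(9 - \sqrt{6}\right) = 525 - \sqrt{6} \approx 522.55$)
$q X = \left(525 - \sqrt{6}\right) \frac{20}{9} = \frac{3500}{3} - \frac{20 \sqrt{6}}{9}$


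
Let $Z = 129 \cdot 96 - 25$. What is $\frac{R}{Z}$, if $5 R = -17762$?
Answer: $- \frac{17762}{61795} \approx -0.28743$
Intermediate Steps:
$Z = 12359$ ($Z = 12384 - 25 = 12359$)
$R = - \frac{17762}{5}$ ($R = \frac{1}{5} \left(-17762\right) = - \frac{17762}{5} \approx -3552.4$)
$\frac{R}{Z} = - \frac{17762}{5 \cdot 12359} = \left(- \frac{17762}{5}\right) \frac{1}{12359} = - \frac{17762}{61795}$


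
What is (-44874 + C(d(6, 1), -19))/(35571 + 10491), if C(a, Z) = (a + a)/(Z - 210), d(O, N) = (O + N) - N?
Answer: -1712693/1758033 ≈ -0.97421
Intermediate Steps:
d(O, N) = O (d(O, N) = (N + O) - N = O)
C(a, Z) = 2*a/(-210 + Z) (C(a, Z) = (2*a)/(-210 + Z) = 2*a/(-210 + Z))
(-44874 + C(d(6, 1), -19))/(35571 + 10491) = (-44874 + 2*6/(-210 - 19))/(35571 + 10491) = (-44874 + 2*6/(-229))/46062 = (-44874 + 2*6*(-1/229))*(1/46062) = (-44874 - 12/229)*(1/46062) = -10276158/229*1/46062 = -1712693/1758033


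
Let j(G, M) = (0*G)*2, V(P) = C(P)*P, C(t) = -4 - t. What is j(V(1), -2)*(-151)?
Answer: 0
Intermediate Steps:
V(P) = P*(-4 - P) (V(P) = (-4 - P)*P = P*(-4 - P))
j(G, M) = 0 (j(G, M) = 0*2 = 0)
j(V(1), -2)*(-151) = 0*(-151) = 0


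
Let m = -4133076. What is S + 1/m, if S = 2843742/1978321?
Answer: 11753399832071/8176551045396 ≈ 1.4375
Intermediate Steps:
S = 2843742/1978321 (S = 2843742*(1/1978321) = 2843742/1978321 ≈ 1.4375)
S + 1/m = 2843742/1978321 + 1/(-4133076) = 2843742/1978321 - 1/4133076 = 11753399832071/8176551045396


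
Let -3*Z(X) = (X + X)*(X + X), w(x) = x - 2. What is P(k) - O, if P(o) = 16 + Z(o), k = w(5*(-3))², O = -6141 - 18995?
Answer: -258628/3 ≈ -86209.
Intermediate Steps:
w(x) = -2 + x
O = -25136
k = 289 (k = (-2 + 5*(-3))² = (-2 - 15)² = (-17)² = 289)
Z(X) = -4*X²/3 (Z(X) = -(X + X)*(X + X)/3 = -2*X*2*X/3 = -4*X²/3)
P(o) = 16 - 4*o²/3
P(k) - O = (16 - 4/3*289²) - 1*(-25136) = (16 - 4/3*83521) + 25136 = (16 - 334084/3) + 25136 = -334036/3 + 25136 = -258628/3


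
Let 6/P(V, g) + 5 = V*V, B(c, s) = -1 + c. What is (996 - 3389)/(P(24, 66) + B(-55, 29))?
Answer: 1366403/31970 ≈ 42.740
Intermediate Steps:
P(V, g) = 6/(-5 + V²) (P(V, g) = 6/(-5 + V*V) = 6/(-5 + V²))
(996 - 3389)/(P(24, 66) + B(-55, 29)) = (996 - 3389)/(6/(-5 + 24²) + (-1 - 55)) = -2393/(6/(-5 + 576) - 56) = -2393/(6/571 - 56) = -2393/(-31970/571) = -2393*(-571/31970) = 1366403/31970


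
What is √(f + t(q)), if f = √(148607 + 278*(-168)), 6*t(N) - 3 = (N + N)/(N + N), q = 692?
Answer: √(6 + 9*√101903)/3 ≈ 17.885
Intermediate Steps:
t(N) = ⅔ (t(N) = ½ + ((N + N)/(N + N))/6 = ½ + ((2*N)/((2*N)))/6 = ½ + ((2*N)*(1/(2*N)))/6 = ½ + (⅙)*1 = ½ + ⅙ = ⅔)
f = √101903 (f = √(148607 - 46704) = √101903 ≈ 319.22)
√(f + t(q)) = √(√101903 + ⅔) = √(⅔ + √101903)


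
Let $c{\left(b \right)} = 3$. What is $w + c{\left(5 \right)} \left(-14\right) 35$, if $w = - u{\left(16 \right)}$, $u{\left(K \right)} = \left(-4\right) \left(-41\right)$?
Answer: $-1634$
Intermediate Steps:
$u{\left(K \right)} = 164$
$w = -164$ ($w = \left(-1\right) 164 = -164$)
$w + c{\left(5 \right)} \left(-14\right) 35 = -164 + 3 \left(-14\right) 35 = -164 - 1470 = -1634$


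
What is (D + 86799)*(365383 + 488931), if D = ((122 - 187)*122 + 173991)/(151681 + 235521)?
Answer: 14356282219249063/193601 ≈ 7.4154e+10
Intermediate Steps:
D = 166061/387202 (D = (-65*122 + 173991)/387202 = (-7930 + 173991)*(1/387202) = 166061*(1/387202) = 166061/387202 ≈ 0.42887)
(D + 86799)*(365383 + 488931) = (166061/387202 + 86799)*(365383 + 488931) = (33608912459/387202)*854314 = 14356282219249063/193601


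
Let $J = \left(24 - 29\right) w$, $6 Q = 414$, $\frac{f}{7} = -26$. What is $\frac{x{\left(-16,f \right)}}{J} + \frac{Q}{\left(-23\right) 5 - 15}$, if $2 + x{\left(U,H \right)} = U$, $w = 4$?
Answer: $\frac{24}{65} \approx 0.36923$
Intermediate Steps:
$f = -182$ ($f = 7 \left(-26\right) = -182$)
$Q = 69$ ($Q = \frac{1}{6} \cdot 414 = 69$)
$x{\left(U,H \right)} = -2 + U$
$J = -20$ ($J = \left(24 - 29\right) 4 = \left(-5\right) 4 = -20$)
$\frac{x{\left(-16,f \right)}}{J} + \frac{Q}{\left(-23\right) 5 - 15} = \frac{-2 - 16}{-20} + \frac{69}{\left(-23\right) 5 - 15} = \left(-18\right) \left(- \frac{1}{20}\right) + \frac{69}{-115 - 15} = \frac{9}{10} + \frac{69}{-130} = \frac{9}{10} + 69 \left(- \frac{1}{130}\right) = \frac{9}{10} - \frac{69}{130} = \frac{24}{65}$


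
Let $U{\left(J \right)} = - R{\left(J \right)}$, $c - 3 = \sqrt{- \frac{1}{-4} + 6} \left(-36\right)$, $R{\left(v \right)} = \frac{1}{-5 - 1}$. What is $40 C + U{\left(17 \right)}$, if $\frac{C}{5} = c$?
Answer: $- \frac{104399}{6} \approx -17400.0$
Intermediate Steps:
$R{\left(v \right)} = - \frac{1}{6}$ ($R{\left(v \right)} = \frac{1}{-6} = - \frac{1}{6}$)
$c = -87$ ($c = 3 + \sqrt{- \frac{1}{-4} + 6} \left(-36\right) = 3 + \sqrt{\left(-1\right) \left(- \frac{1}{4}\right) + 6} \left(-36\right) = 3 + \sqrt{\frac{1}{4} + 6} \left(-36\right) = 3 + \sqrt{\frac{25}{4}} \left(-36\right) = 3 + \frac{5}{2} \left(-36\right) = 3 - 90 = -87$)
$U{\left(J \right)} = \frac{1}{6}$ ($U{\left(J \right)} = \left(-1\right) \left(- \frac{1}{6}\right) = \frac{1}{6}$)
$C = -435$ ($C = 5 \left(-87\right) = -435$)
$40 C + U{\left(17 \right)} = 40 \left(-435\right) + \frac{1}{6} = -17400 + \frac{1}{6} = - \frac{104399}{6}$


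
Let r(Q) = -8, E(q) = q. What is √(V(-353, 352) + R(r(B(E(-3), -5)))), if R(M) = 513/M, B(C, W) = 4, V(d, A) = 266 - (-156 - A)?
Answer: 3*√1262/4 ≈ 26.643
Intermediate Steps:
V(d, A) = 422 + A (V(d, A) = 266 + (156 + A) = 422 + A)
√(V(-353, 352) + R(r(B(E(-3), -5)))) = √((422 + 352) + 513/(-8)) = √(774 + 513*(-⅛)) = √(774 - 513/8) = √(5679/8) = 3*√1262/4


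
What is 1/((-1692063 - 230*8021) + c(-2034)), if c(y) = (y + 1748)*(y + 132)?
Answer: -1/2992921 ≈ -3.3412e-7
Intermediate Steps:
c(y) = (132 + y)*(1748 + y) (c(y) = (1748 + y)*(132 + y) = (132 + y)*(1748 + y))
1/((-1692063 - 230*8021) + c(-2034)) = 1/((-1692063 - 230*8021) + (230736 + (-2034)² + 1880*(-2034))) = 1/((-1692063 - 1844830) + (230736 + 4137156 - 3823920)) = 1/(-3536893 + 543972) = 1/(-2992921) = -1/2992921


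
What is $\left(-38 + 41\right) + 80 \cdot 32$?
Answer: $2563$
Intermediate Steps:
$\left(-38 + 41\right) + 80 \cdot 32 = 3 + 2560 = 2563$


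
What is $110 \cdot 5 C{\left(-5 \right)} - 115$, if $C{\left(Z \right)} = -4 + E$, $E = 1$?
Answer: $-1765$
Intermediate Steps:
$C{\left(Z \right)} = -3$ ($C{\left(Z \right)} = -4 + 1 = -3$)
$110 \cdot 5 C{\left(-5 \right)} - 115 = 110 \cdot 5 \left(-3\right) - 115 = 110 \left(-15\right) - 115 = -1650 - 115 = -1765$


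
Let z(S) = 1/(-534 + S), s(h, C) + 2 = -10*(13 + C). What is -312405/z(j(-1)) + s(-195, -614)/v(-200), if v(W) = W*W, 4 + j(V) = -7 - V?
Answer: 849741600751/5000 ≈ 1.6995e+8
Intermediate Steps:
j(V) = -11 - V (j(V) = -4 + (-7 - V) = -11 - V)
s(h, C) = -132 - 10*C (s(h, C) = -2 - 10*(13 + C) = -2 + (-130 - 10*C) = -132 - 10*C)
v(W) = W²
-312405/z(j(-1)) + s(-195, -614)/v(-200) = -(-170260725 + 312405) + (-132 - 10*(-614))/((-200)²) = -312405/(1/(-534 + (-11 + 1))) + (-132 + 6140)/40000 = -312405/(1/(-534 - 10)) + 6008*(1/40000) = -312405/(1/(-544)) + 751/5000 = -312405/(-1/544) + 751/5000 = -312405*(-544) + 751/5000 = 169948320 + 751/5000 = 849741600751/5000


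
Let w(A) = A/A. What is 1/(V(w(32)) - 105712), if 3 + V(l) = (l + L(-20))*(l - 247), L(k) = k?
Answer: -1/101041 ≈ -9.8970e-6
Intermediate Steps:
w(A) = 1
V(l) = -3 + (-247 + l)*(-20 + l) (V(l) = -3 + (l - 20)*(l - 247) = -3 + (-20 + l)*(-247 + l) = -3 + (-247 + l)*(-20 + l))
1/(V(w(32)) - 105712) = 1/((4937 + 1**2 - 267*1) - 105712) = 1/((4937 + 1 - 267) - 105712) = 1/(4671 - 105712) = 1/(-101041) = -1/101041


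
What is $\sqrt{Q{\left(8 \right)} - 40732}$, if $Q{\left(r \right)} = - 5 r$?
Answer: $2 i \sqrt{10193} \approx 201.92 i$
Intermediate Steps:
$\sqrt{Q{\left(8 \right)} - 40732} = \sqrt{\left(-5\right) 8 - 40732} = \sqrt{-40 - 40732} = \sqrt{-40772} = 2 i \sqrt{10193}$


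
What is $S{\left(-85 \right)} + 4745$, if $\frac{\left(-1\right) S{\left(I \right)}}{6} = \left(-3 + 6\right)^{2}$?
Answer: $4691$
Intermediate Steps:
$S{\left(I \right)} = -54$ ($S{\left(I \right)} = - 6 \left(-3 + 6\right)^{2} = - 6 \cdot 3^{2} = \left(-6\right) 9 = -54$)
$S{\left(-85 \right)} + 4745 = -54 + 4745 = 4691$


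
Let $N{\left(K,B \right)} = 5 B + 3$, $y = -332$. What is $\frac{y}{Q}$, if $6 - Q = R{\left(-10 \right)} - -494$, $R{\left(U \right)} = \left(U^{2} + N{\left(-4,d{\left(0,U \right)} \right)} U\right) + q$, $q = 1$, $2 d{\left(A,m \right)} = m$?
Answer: $\frac{332}{809} \approx 0.41038$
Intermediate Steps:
$d{\left(A,m \right)} = \frac{m}{2}$
$N{\left(K,B \right)} = 3 + 5 B$
$R{\left(U \right)} = 1 + U^{2} + U \left(3 + \frac{5 U}{2}\right)$ ($R{\left(U \right)} = \left(U^{2} + \left(3 + 5 \frac{U}{2}\right) U\right) + 1 = \left(U^{2} + \left(3 + \frac{5 U}{2}\right) U\right) + 1 = \left(U^{2} + U \left(3 + \frac{5 U}{2}\right)\right) + 1 = 1 + U^{2} + U \left(3 + \frac{5 U}{2}\right)$)
$Q = -809$ ($Q = 6 - \left(\left(1 + 3 \left(-10\right) + \frac{7 \left(-10\right)^{2}}{2}\right) - -494\right) = 6 - \left(\left(1 - 30 + \frac{7}{2} \cdot 100\right) + 494\right) = 6 - \left(\left(1 - 30 + 350\right) + 494\right) = 6 - \left(321 + 494\right) = 6 - 815 = -809$)
$\frac{y}{Q} = - \frac{332}{-809} = \left(-332\right) \left(- \frac{1}{809}\right) = \frac{332}{809}$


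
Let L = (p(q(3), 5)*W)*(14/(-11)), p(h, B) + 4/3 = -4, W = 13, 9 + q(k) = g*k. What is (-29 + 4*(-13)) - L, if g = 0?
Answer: -5585/33 ≈ -169.24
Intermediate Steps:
q(k) = -9 (q(k) = -9 + 0*k = -9 + 0 = -9)
p(h, B) = -16/3 (p(h, B) = -4/3 - 4 = -16/3)
L = 2912/33 (L = (-16/3*13)*(14/(-11)) = -2912*(-1)/(3*11) = -208/3*(-14/11) = 2912/33 ≈ 88.242)
(-29 + 4*(-13)) - L = (-29 + 4*(-13)) - 1*2912/33 = (-29 - 52) - 2912/33 = -81 - 2912/33 = -5585/33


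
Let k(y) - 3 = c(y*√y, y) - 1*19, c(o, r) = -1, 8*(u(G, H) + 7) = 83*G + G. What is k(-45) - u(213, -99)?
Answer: -4493/2 ≈ -2246.5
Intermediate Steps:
u(G, H) = -7 + 21*G/2 (u(G, H) = -7 + (83*G + G)/8 = -7 + (84*G)/8 = -7 + 21*G/2)
k(y) = -17 (k(y) = 3 + (-1 - 1*19) = 3 + (-1 - 19) = 3 - 20 = -17)
k(-45) - u(213, -99) = -17 - (-7 + (21/2)*213) = -17 - (-7 + 4473/2) = -17 - 1*4459/2 = -17 - 4459/2 = -4493/2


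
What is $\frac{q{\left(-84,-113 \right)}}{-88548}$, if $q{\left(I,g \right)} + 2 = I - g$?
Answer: $- \frac{9}{29516} \approx -0.00030492$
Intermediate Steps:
$q{\left(I,g \right)} = -2 + I - g$ ($q{\left(I,g \right)} = -2 + \left(I - g\right) = -2 + I - g$)
$\frac{q{\left(-84,-113 \right)}}{-88548} = \frac{-2 - 84 - -113}{-88548} = \left(-2 - 84 + 113\right) \left(- \frac{1}{88548}\right) = 27 \left(- \frac{1}{88548}\right) = - \frac{9}{29516}$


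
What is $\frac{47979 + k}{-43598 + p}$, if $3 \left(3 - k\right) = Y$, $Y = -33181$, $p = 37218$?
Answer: $- \frac{177127}{19140} \approx -9.2543$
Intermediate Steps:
$k = \frac{33190}{3}$ ($k = 3 - - \frac{33181}{3} = 3 + \frac{33181}{3} = \frac{33190}{3} \approx 11063.0$)
$\frac{47979 + k}{-43598 + p} = \frac{47979 + \frac{33190}{3}}{-43598 + 37218} = \frac{177127}{3 \left(-6380\right)} = \frac{177127}{3} \left(- \frac{1}{6380}\right) = - \frac{177127}{19140}$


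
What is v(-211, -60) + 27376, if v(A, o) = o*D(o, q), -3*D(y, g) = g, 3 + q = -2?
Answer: 27276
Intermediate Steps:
q = -5 (q = -3 - 2 = -5)
D(y, g) = -g/3
v(A, o) = 5*o/3 (v(A, o) = o*(-1/3*(-5)) = o*(5/3) = 5*o/3)
v(-211, -60) + 27376 = (5/3)*(-60) + 27376 = -100 + 27376 = 27276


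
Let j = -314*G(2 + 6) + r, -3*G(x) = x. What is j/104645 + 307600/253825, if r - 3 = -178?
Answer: 3882830251/3187382055 ≈ 1.2182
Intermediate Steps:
r = -175 (r = 3 - 178 = -175)
G(x) = -x/3
j = 1987/3 (j = -(-314)*(2 + 6)/3 - 175 = -(-314)*8/3 - 175 = -314*(-8/3) - 175 = 2512/3 - 175 = 1987/3 ≈ 662.33)
j/104645 + 307600/253825 = (1987/3)/104645 + 307600/253825 = (1987/3)*(1/104645) + 307600*(1/253825) = 1987/313935 + 12304/10153 = 3882830251/3187382055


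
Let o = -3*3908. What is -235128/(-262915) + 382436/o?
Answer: -24447880067/770603865 ≈ -31.726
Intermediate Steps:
o = -11724
-235128/(-262915) + 382436/o = -235128/(-262915) + 382436/(-11724) = -235128*(-1/262915) + 382436*(-1/11724) = 235128/262915 - 95609/2931 = -24447880067/770603865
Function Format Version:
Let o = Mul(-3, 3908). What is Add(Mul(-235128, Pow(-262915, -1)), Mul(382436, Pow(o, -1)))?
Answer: Rational(-24447880067, 770603865) ≈ -31.726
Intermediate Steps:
o = -11724
Add(Mul(-235128, Pow(-262915, -1)), Mul(382436, Pow(o, -1))) = Add(Mul(-235128, Pow(-262915, -1)), Mul(382436, Pow(-11724, -1))) = Add(Mul(-235128, Rational(-1, 262915)), Mul(382436, Rational(-1, 11724))) = Add(Rational(235128, 262915), Rational(-95609, 2931)) = Rational(-24447880067, 770603865)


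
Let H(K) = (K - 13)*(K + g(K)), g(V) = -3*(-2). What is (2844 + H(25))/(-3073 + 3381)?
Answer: 804/77 ≈ 10.442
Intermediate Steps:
g(V) = 6
H(K) = (-13 + K)*(6 + K) (H(K) = (K - 13)*(K + 6) = (-13 + K)*(6 + K))
(2844 + H(25))/(-3073 + 3381) = (2844 + (-78 + 25**2 - 7*25))/(-3073 + 3381) = (2844 + (-78 + 625 - 175))/308 = (2844 + 372)*(1/308) = 3216*(1/308) = 804/77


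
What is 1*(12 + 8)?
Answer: 20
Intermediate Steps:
1*(12 + 8) = 1*20 = 20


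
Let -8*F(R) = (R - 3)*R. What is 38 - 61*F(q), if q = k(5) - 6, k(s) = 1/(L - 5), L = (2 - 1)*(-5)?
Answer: 369011/800 ≈ 461.26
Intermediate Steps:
L = -5 (L = 1*(-5) = -5)
k(s) = -1/10 (k(s) = 1/(-5 - 5) = 1/(-10) = -1/10)
q = -61/10 (q = -1/10 - 6 = -61/10 ≈ -6.1000)
F(R) = -R*(-3 + R)/8 (F(R) = -(R - 3)*R/8 = -(-3 + R)*R/8 = -R*(-3 + R)/8)
38 - 61*F(q) = 38 - 61*(-61)*(3 - 1*(-61/10))/(8*10) = 38 - 61*(-61)*(3 + 61/10)/(8*10) = 38 - 61*(-61)*91/(8*10*10) = 38 - 61*(-5551/800) = 38 + 338611/800 = 369011/800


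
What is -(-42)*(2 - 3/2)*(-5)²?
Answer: 525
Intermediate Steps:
-(-42)*(2 - 3/2)*(-5)² = -(-42)*(2 - 3*½)*25 = -(-42)*(2 - 3/2)*25 = -(-42)/2*25 = -14*(-3/2)*25 = 21*25 = 525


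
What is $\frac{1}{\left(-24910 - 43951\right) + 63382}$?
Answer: $- \frac{1}{5479} \approx -0.00018252$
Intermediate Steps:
$\frac{1}{\left(-24910 - 43951\right) + 63382} = \frac{1}{-68861 + 63382} = \frac{1}{-5479} = - \frac{1}{5479}$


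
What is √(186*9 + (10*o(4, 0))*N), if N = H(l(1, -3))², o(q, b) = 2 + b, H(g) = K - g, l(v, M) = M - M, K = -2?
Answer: √1754 ≈ 41.881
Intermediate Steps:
l(v, M) = 0
H(g) = -2 - g
N = 4 (N = (-2 - 1*0)² = (-2 + 0)² = (-2)² = 4)
√(186*9 + (10*o(4, 0))*N) = √(186*9 + (10*(2 + 0))*4) = √(1674 + (10*2)*4) = √(1674 + 20*4) = √(1674 + 80) = √1754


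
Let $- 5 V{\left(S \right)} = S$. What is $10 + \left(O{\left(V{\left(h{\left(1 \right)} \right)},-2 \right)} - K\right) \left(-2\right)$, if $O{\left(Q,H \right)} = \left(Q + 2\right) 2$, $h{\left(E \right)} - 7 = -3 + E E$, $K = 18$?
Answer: $42$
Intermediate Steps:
$h{\left(E \right)} = 4 + E^{2}$ ($h{\left(E \right)} = 7 + \left(-3 + E E\right) = 7 + \left(-3 + E^{2}\right) = 4 + E^{2}$)
$V{\left(S \right)} = - \frac{S}{5}$
$O{\left(Q,H \right)} = 4 + 2 Q$ ($O{\left(Q,H \right)} = \left(2 + Q\right) 2 = 4 + 2 Q$)
$10 + \left(O{\left(V{\left(h{\left(1 \right)} \right)},-2 \right)} - K\right) \left(-2\right) = 10 + \left(\left(4 + 2 \left(- \frac{4 + 1^{2}}{5}\right)\right) - 18\right) \left(-2\right) = 10 + \left(\left(4 + 2 \left(- \frac{4 + 1}{5}\right)\right) - 18\right) \left(-2\right) = 10 + \left(\left(4 + 2 \left(\left(- \frac{1}{5}\right) 5\right)\right) - 18\right) \left(-2\right) = 10 + \left(\left(4 + 2 \left(-1\right)\right) - 18\right) \left(-2\right) = 10 + \left(\left(4 - 2\right) - 18\right) \left(-2\right) = 10 + \left(2 - 18\right) \left(-2\right) = 10 - -32 = 10 + 32 = 42$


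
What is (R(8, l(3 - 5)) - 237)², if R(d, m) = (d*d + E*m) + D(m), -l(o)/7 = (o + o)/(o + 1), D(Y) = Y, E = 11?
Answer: 259081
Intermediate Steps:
l(o) = -14*o/(1 + o) (l(o) = -7*(o + o)/(o + 1) = -7*2*o/(1 + o) = -14*o/(1 + o))
R(d, m) = d² + 12*m (R(d, m) = (d*d + 11*m) + m = (d² + 11*m) + m = d² + 12*m)
(R(8, l(3 - 5)) - 237)² = ((8² + 12*(-14*(3 - 5)/(1 + (3 - 5)))) - 237)² = ((64 + 12*(-14*(-2)/(1 - 2))) - 237)² = ((64 + 12*(-14*(-2)/(-1))) - 237)² = ((64 + 12*(-14*(-2)*(-1))) - 237)² = ((64 + 12*(-28)) - 237)² = ((64 - 336) - 237)² = (-272 - 237)² = (-509)² = 259081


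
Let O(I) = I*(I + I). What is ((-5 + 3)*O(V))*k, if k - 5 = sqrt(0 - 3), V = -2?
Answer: -80 - 16*I*sqrt(3) ≈ -80.0 - 27.713*I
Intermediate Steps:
k = 5 + I*sqrt(3) (k = 5 + sqrt(0 - 3) = 5 + sqrt(-3) = 5 + I*sqrt(3) ≈ 5.0 + 1.732*I)
O(I) = 2*I**2 (O(I) = I*(2*I) = 2*I**2)
((-5 + 3)*O(V))*k = ((-5 + 3)*(2*(-2)**2))*(5 + I*sqrt(3)) = (-4*4)*(5 + I*sqrt(3)) = (-2*8)*(5 + I*sqrt(3)) = -16*(5 + I*sqrt(3)) = -80 - 16*I*sqrt(3)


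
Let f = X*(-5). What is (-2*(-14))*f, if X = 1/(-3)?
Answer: 140/3 ≈ 46.667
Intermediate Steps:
X = -1/3 ≈ -0.33333
f = 5/3 (f = -1/3*(-5) = 5/3 ≈ 1.6667)
(-2*(-14))*f = -2*(-14)*(5/3) = 28*(5/3) = 140/3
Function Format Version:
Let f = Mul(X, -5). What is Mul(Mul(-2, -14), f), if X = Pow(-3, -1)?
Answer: Rational(140, 3) ≈ 46.667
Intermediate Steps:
X = Rational(-1, 3) ≈ -0.33333
f = Rational(5, 3) (f = Mul(Rational(-1, 3), -5) = Rational(5, 3) ≈ 1.6667)
Mul(Mul(-2, -14), f) = Mul(Mul(-2, -14), Rational(5, 3)) = Mul(28, Rational(5, 3)) = Rational(140, 3)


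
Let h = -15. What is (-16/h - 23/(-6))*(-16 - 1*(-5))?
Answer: -539/10 ≈ -53.900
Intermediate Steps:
(-16/h - 23/(-6))*(-16 - 1*(-5)) = (-16/(-15) - 23/(-6))*(-16 - 1*(-5)) = (-16*(-1/15) - 23*(-1/6))*(-16 + 5) = (16/15 + 23/6)*(-11) = (49/10)*(-11) = -539/10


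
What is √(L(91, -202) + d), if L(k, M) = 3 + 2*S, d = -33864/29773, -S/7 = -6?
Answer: 3*√8456812239/29773 ≈ 9.2662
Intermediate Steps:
S = 42 (S = -7*(-6) = 42)
d = -33864/29773 (d = -33864*1/29773 = -33864/29773 ≈ -1.1374)
L(k, M) = 87 (L(k, M) = 3 + 2*42 = 3 + 84 = 87)
√(L(91, -202) + d) = √(87 - 33864/29773) = √(2556387/29773) = 3*√8456812239/29773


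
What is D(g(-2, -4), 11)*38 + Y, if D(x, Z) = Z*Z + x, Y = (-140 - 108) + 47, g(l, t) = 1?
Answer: 4435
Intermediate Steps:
Y = -201 (Y = -248 + 47 = -201)
D(x, Z) = x + Z**2 (D(x, Z) = Z**2 + x = x + Z**2)
D(g(-2, -4), 11)*38 + Y = (1 + 11**2)*38 - 201 = (1 + 121)*38 - 201 = 122*38 - 201 = 4636 - 201 = 4435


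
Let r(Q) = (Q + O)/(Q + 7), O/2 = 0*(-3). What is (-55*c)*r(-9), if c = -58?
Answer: 14355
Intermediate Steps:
O = 0 (O = 2*(0*(-3)) = 2*0 = 0)
r(Q) = Q/(7 + Q) (r(Q) = (Q + 0)/(Q + 7) = Q/(7 + Q))
(-55*c)*r(-9) = (-55*(-58))*(-9/(7 - 9)) = 3190*(-9/(-2)) = 3190*(-9*(-½)) = 3190*(9/2) = 14355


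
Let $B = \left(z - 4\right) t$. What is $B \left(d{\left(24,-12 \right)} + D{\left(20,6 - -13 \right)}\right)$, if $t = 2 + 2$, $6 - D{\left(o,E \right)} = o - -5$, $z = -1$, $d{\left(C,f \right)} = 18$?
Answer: $20$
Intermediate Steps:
$D{\left(o,E \right)} = 1 - o$ ($D{\left(o,E \right)} = 6 - \left(o - -5\right) = 6 - \left(o + 5\right) = 6 - \left(5 + o\right) = 1 - o$)
$t = 4$
$B = -20$ ($B = \left(-1 - 4\right) 4 = \left(-5\right) 4 = -20$)
$B \left(d{\left(24,-12 \right)} + D{\left(20,6 - -13 \right)}\right) = - 20 \left(18 + \left(1 - 20\right)\right) = - 20 \left(18 - 19\right) = \left(-20\right) \left(-1\right) = 20$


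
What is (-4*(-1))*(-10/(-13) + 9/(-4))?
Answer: -77/13 ≈ -5.9231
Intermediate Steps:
(-4*(-1))*(-10/(-13) + 9/(-4)) = 4*(-10*(-1/13) + 9*(-¼)) = 4*(10/13 - 9/4) = 4*(-77/52) = -77/13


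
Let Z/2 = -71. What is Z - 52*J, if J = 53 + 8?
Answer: -3314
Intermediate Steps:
Z = -142 (Z = 2*(-71) = -142)
J = 61
Z - 52*J = -142 - 52*61 = -142 - 3172 = -3314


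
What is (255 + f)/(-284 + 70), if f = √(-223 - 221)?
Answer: -255/214 - I*√111/107 ≈ -1.1916 - 0.098464*I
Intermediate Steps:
f = 2*I*√111 (f = √(-444) = 2*I*√111 ≈ 21.071*I)
(255 + f)/(-284 + 70) = (255 + 2*I*√111)/(-284 + 70) = (255 + 2*I*√111)/(-214) = (255 + 2*I*√111)*(-1/214) = -255/214 - I*√111/107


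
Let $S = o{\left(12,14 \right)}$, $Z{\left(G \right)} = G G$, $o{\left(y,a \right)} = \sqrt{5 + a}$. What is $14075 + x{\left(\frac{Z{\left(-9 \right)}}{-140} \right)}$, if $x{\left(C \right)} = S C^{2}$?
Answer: $14075 + \frac{6561 \sqrt{19}}{19600} \approx 14076.0$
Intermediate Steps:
$Z{\left(G \right)} = G^{2}$
$S = \sqrt{19}$ ($S = \sqrt{5 + 14} = \sqrt{19} \approx 4.3589$)
$x{\left(C \right)} = \sqrt{19} C^{2}$
$14075 + x{\left(\frac{Z{\left(-9 \right)}}{-140} \right)} = 14075 + \sqrt{19} \left(\frac{\left(-9\right)^{2}}{-140}\right)^{2} = 14075 + \sqrt{19} \left(81 \left(- \frac{1}{140}\right)\right)^{2} = 14075 + \sqrt{19} \left(- \frac{81}{140}\right)^{2} = 14075 + \sqrt{19} \cdot \frac{6561}{19600} = 14075 + \frac{6561 \sqrt{19}}{19600}$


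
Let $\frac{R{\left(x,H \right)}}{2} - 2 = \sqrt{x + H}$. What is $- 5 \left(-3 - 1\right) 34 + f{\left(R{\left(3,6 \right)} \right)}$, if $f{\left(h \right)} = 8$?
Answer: $688$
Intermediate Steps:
$R{\left(x,H \right)} = 4 + 2 \sqrt{H + x}$ ($R{\left(x,H \right)} = 4 + 2 \sqrt{x + H} = 4 + 2 \sqrt{H + x}$)
$- 5 \left(-3 - 1\right) 34 + f{\left(R{\left(3,6 \right)} \right)} = - 5 \left(-3 - 1\right) 34 + 8 = \left(-5\right) \left(-4\right) 34 + 8 = 20 \cdot 34 + 8 = 680 + 8 = 688$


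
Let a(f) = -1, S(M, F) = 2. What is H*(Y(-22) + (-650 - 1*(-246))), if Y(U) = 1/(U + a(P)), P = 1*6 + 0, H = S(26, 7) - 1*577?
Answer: 232325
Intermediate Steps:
H = -575 (H = 2 - 1*577 = 2 - 577 = -575)
P = 6 (P = 6 + 0 = 6)
Y(U) = 1/(-1 + U) (Y(U) = 1/(U - 1) = 1/(-1 + U))
H*(Y(-22) + (-650 - 1*(-246))) = -575*(1/(-1 - 22) + (-650 - 1*(-246))) = -575*(1/(-23) + (-650 + 246)) = -575*(-1/23 - 404) = -575*(-9293/23) = 232325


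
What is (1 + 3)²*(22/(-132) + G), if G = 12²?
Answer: 6904/3 ≈ 2301.3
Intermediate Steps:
G = 144
(1 + 3)²*(22/(-132) + G) = (1 + 3)²*(22/(-132) + 144) = 4²*(22*(-1/132) + 144) = 16*(-⅙ + 144) = 16*(863/6) = 6904/3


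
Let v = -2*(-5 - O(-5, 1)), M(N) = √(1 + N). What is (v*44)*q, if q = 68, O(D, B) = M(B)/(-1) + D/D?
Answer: 35904 - 5984*√2 ≈ 27441.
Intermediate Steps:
O(D, B) = 1 - √(1 + B) (O(D, B) = √(1 + B)/(-1) + D/D = √(1 + B)*(-1) + 1 = -√(1 + B) + 1 = 1 - √(1 + B))
v = 12 - 2*√2 (v = -2*(-5 - (1 - √(1 + 1))) = -2*(-5 - (1 - √2)) = -2*(-5 + (-1 + √2)) = -2*(-6 + √2) = 12 - 2*√2 ≈ 9.1716)
(v*44)*q = ((12 - 2*√2)*44)*68 = (528 - 88*√2)*68 = 35904 - 5984*√2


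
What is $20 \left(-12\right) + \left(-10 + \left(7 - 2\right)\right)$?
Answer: $-245$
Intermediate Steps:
$20 \left(-12\right) + \left(-10 + \left(7 - 2\right)\right) = -240 + \left(-10 + \left(7 - 2\right)\right) = -240 + \left(-10 + 5\right) = -240 - 5 = -245$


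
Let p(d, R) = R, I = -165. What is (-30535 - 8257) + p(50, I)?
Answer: -38957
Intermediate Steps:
(-30535 - 8257) + p(50, I) = (-30535 - 8257) - 165 = -38792 - 165 = -38957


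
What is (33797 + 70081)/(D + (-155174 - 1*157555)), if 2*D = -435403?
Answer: -207756/1060861 ≈ -0.19584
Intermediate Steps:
D = -435403/2 (D = (1/2)*(-435403) = -435403/2 ≈ -2.1770e+5)
(33797 + 70081)/(D + (-155174 - 1*157555)) = (33797 + 70081)/(-435403/2 + (-155174 - 1*157555)) = 103878/(-435403/2 + (-155174 - 157555)) = 103878/(-435403/2 - 312729) = 103878/(-1060861/2) = 103878*(-2/1060861) = -207756/1060861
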